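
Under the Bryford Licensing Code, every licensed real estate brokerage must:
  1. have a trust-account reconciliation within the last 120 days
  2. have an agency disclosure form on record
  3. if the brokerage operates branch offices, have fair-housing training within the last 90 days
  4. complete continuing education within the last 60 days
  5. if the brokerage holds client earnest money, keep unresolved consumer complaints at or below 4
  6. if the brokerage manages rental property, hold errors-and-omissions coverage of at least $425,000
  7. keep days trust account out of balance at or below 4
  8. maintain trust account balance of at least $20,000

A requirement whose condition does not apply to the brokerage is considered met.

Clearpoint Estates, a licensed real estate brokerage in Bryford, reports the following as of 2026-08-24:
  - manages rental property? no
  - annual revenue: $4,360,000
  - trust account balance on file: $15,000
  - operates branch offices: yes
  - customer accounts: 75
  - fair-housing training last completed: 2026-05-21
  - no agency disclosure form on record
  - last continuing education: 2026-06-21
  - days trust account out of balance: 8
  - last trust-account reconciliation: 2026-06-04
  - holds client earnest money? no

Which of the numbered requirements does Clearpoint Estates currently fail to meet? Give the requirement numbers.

2, 3, 4, 7, 8

1. trust-account reconciliation 81 days ago vs limit 120 → met
2. agency disclosure form absent → not met
3. condition 'operates branch offices' holds; fair-housing training 95 days ago vs limit 90 → not met
4. continuing education 64 days ago vs limit 60 → not met
5. condition 'holds client earnest money' does not hold → requirement n/a → met
6. condition 'manages rental property' does not hold → requirement n/a → met
7. days trust account out of balance 8 > 4 → not met
8. trust account balance $15,000 < $20,000 → not met
Not met: 2, 3, 4, 7, 8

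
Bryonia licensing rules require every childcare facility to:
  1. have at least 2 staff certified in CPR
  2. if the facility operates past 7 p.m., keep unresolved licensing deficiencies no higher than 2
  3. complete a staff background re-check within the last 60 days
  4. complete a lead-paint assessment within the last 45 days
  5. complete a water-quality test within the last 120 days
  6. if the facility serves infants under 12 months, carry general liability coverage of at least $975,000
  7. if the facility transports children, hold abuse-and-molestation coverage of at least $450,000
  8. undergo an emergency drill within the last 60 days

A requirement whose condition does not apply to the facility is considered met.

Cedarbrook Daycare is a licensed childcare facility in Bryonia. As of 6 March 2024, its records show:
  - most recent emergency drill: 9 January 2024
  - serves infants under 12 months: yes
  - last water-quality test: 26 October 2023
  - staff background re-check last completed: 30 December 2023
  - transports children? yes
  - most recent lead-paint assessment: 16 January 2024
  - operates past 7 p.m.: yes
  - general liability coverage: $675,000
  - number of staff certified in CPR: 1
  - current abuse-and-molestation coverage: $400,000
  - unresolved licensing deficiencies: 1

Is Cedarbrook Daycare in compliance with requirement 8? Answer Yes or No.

8. emergency drill 57 days ago vs limit 60 → met

Yes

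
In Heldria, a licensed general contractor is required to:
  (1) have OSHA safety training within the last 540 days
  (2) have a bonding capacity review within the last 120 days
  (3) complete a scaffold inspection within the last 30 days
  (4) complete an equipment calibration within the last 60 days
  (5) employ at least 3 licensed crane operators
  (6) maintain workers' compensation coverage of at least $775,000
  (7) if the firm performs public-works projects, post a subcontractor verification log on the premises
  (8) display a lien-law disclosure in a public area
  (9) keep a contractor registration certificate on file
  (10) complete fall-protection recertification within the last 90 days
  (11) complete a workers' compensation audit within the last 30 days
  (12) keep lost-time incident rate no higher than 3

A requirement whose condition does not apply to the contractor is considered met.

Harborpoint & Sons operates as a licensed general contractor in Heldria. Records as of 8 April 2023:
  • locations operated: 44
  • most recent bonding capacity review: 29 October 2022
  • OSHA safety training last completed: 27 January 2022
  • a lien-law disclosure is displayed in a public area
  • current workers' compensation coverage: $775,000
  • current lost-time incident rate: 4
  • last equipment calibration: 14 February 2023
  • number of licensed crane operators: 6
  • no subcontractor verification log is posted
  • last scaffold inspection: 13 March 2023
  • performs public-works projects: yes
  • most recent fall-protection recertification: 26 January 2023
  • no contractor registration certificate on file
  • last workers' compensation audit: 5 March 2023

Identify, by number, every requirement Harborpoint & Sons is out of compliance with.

2, 7, 9, 11, 12

1. OSHA safety training 436 days ago vs limit 540 → met
2. bonding capacity review 161 days ago vs limit 120 → not met
3. scaffold inspection 26 days ago vs limit 30 → met
4. equipment calibration 53 days ago vs limit 60 → met
5. licensed crane operators 6 ≥ 3 → met
6. workers' compensation coverage $775,000 ≥ $775,000 → met
7. condition 'performs public-works projects' holds; subcontractor verification log absent → not met
8. lien-law disclosure present → met
9. contractor registration certificate absent → not met
10. fall-protection recertification 72 days ago vs limit 90 → met
11. workers' compensation audit 34 days ago vs limit 30 → not met
12. lost-time incident rate 4 > 3 → not met
Not met: 2, 7, 9, 11, 12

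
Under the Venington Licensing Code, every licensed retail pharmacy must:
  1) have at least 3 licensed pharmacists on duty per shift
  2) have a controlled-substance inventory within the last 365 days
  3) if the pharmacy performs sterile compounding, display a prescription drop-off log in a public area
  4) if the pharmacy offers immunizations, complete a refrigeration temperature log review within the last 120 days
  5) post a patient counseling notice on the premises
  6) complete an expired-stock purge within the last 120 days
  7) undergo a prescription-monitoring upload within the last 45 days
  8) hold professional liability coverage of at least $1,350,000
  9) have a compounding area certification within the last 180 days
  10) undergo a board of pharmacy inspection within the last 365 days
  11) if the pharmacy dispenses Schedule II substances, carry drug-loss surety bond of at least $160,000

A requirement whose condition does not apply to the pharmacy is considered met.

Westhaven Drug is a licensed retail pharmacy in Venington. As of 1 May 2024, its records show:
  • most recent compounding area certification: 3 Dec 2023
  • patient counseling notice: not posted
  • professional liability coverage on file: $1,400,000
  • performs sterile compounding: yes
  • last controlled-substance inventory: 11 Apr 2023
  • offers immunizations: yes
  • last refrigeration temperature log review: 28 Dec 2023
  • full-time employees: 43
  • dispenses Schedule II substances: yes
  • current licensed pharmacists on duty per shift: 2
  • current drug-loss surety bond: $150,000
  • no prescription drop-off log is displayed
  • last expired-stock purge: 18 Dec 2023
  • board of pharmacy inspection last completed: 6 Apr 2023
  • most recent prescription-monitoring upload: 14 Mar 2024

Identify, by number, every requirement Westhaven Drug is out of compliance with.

1, 2, 3, 4, 5, 6, 7, 10, 11

1. licensed pharmacists on duty per shift 2 < 3 → not met
2. controlled-substance inventory 386 days ago vs limit 365 → not met
3. condition 'performs sterile compounding' holds; prescription drop-off log absent → not met
4. condition 'offers immunizations' holds; refrigeration temperature log review 125 days ago vs limit 120 → not met
5. patient counseling notice absent → not met
6. expired-stock purge 135 days ago vs limit 120 → not met
7. prescription-monitoring upload 48 days ago vs limit 45 → not met
8. professional liability coverage $1,400,000 ≥ $1,350,000 → met
9. compounding area certification 150 days ago vs limit 180 → met
10. board of pharmacy inspection 391 days ago vs limit 365 → not met
11. condition 'dispenses Schedule II substances' holds; drug-loss surety bond $150,000 < $160,000 → not met
Not met: 1, 2, 3, 4, 5, 6, 7, 10, 11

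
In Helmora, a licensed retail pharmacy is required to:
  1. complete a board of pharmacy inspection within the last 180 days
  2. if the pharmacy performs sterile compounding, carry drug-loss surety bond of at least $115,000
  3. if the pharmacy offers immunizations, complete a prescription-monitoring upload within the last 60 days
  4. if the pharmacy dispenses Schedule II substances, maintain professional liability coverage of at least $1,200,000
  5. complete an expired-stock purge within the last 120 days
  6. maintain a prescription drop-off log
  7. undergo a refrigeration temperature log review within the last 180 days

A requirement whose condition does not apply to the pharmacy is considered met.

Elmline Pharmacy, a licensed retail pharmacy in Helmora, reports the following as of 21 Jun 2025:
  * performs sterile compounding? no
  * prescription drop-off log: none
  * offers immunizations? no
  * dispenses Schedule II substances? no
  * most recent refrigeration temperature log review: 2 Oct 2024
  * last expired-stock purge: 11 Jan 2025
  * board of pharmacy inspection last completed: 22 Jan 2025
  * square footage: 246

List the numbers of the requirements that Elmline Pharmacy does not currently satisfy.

1. board of pharmacy inspection 150 days ago vs limit 180 → met
2. condition 'performs sterile compounding' does not hold → requirement n/a → met
3. condition 'offers immunizations' does not hold → requirement n/a → met
4. condition 'dispenses Schedule II substances' does not hold → requirement n/a → met
5. expired-stock purge 161 days ago vs limit 120 → not met
6. prescription drop-off log absent → not met
7. refrigeration temperature log review 262 days ago vs limit 180 → not met
Not met: 5, 6, 7

5, 6, 7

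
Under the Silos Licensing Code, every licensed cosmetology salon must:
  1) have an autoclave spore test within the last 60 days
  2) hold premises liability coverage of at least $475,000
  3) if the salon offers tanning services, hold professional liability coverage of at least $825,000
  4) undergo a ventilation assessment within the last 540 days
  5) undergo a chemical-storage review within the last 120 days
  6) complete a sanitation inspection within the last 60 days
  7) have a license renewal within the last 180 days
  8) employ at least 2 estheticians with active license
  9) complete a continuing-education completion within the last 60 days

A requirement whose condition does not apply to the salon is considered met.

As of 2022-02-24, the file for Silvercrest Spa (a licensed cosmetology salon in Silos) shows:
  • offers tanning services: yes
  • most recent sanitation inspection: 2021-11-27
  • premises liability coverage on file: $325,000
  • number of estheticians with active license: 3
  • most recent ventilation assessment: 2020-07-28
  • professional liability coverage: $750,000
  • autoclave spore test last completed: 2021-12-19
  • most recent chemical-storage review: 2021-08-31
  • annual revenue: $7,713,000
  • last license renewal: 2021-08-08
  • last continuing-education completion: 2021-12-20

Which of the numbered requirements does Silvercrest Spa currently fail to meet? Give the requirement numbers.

1. autoclave spore test 67 days ago vs limit 60 → not met
2. premises liability coverage $325,000 < $475,000 → not met
3. condition 'offers tanning services' holds; professional liability coverage $750,000 < $825,000 → not met
4. ventilation assessment 576 days ago vs limit 540 → not met
5. chemical-storage review 177 days ago vs limit 120 → not met
6. sanitation inspection 89 days ago vs limit 60 → not met
7. license renewal 200 days ago vs limit 180 → not met
8. estheticians with active license 3 ≥ 2 → met
9. continuing-education completion 66 days ago vs limit 60 → not met
Not met: 1, 2, 3, 4, 5, 6, 7, 9

1, 2, 3, 4, 5, 6, 7, 9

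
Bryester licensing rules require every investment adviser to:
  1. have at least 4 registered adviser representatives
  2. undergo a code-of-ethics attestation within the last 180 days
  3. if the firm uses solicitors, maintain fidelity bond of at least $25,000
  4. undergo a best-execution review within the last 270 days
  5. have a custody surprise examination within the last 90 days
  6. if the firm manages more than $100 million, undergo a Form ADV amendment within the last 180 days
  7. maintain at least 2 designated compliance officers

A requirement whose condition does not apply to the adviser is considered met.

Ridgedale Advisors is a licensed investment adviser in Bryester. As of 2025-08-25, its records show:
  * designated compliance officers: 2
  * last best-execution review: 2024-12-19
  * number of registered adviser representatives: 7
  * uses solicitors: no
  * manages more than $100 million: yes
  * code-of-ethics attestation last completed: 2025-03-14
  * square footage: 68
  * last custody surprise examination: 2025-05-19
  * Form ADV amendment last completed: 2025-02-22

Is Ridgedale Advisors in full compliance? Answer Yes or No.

1. registered adviser representatives 7 ≥ 4 → met
2. code-of-ethics attestation 164 days ago vs limit 180 → met
3. condition 'uses solicitors' does not hold → requirement n/a → met
4. best-execution review 249 days ago vs limit 270 → met
5. custody surprise examination 98 days ago vs limit 90 → not met
6. condition 'manages more than $100 million' holds; Form ADV amendment 184 days ago vs limit 180 → not met
7. designated compliance officers 2 ≥ 2 → met
Not met: 5, 6

No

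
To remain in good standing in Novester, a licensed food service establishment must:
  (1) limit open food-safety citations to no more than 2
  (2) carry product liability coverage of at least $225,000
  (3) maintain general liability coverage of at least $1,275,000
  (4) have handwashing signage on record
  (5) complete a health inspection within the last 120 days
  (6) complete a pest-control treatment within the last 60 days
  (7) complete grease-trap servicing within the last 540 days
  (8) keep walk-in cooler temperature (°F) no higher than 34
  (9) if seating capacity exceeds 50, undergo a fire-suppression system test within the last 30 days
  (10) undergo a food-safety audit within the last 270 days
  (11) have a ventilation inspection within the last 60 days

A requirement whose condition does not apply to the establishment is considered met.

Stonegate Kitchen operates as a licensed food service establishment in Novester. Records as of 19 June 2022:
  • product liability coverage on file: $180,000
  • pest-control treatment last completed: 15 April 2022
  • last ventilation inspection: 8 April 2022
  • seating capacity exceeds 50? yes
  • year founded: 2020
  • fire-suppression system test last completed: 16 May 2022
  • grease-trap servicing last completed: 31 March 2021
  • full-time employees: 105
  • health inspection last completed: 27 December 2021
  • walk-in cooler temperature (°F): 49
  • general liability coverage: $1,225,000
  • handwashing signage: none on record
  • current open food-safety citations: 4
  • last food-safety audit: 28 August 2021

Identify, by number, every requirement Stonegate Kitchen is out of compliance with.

1. open food-safety citations 4 > 2 → not met
2. product liability coverage $180,000 < $225,000 → not met
3. general liability coverage $1,225,000 < $1,275,000 → not met
4. handwashing signage absent → not met
5. health inspection 174 days ago vs limit 120 → not met
6. pest-control treatment 65 days ago vs limit 60 → not met
7. grease-trap servicing 445 days ago vs limit 540 → met
8. walk-in cooler temperature (°F) 49 > 34 → not met
9. condition 'seating capacity exceeds 50' holds; fire-suppression system test 34 days ago vs limit 30 → not met
10. food-safety audit 295 days ago vs limit 270 → not met
11. ventilation inspection 72 days ago vs limit 60 → not met
Not met: 1, 2, 3, 4, 5, 6, 8, 9, 10, 11

1, 2, 3, 4, 5, 6, 8, 9, 10, 11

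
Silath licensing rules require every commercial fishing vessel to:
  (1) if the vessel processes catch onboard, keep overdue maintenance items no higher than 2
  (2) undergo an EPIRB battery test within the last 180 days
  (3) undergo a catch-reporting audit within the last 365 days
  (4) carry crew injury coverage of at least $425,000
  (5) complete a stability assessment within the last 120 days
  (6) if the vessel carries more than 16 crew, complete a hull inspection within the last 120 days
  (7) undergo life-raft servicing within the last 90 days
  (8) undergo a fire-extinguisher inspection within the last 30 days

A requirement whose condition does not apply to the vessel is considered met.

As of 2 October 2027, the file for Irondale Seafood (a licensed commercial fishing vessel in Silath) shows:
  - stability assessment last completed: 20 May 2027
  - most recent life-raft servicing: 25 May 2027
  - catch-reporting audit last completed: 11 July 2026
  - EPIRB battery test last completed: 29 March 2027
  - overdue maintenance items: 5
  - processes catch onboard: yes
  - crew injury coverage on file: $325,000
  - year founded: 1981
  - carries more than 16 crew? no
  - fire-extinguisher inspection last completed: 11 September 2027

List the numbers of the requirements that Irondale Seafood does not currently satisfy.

1, 2, 3, 4, 5, 7

1. condition 'processes catch onboard' holds; overdue maintenance items 5 > 2 → not met
2. EPIRB battery test 187 days ago vs limit 180 → not met
3. catch-reporting audit 448 days ago vs limit 365 → not met
4. crew injury coverage $325,000 < $425,000 → not met
5. stability assessment 135 days ago vs limit 120 → not met
6. condition 'carries more than 16 crew' does not hold → requirement n/a → met
7. life-raft servicing 130 days ago vs limit 90 → not met
8. fire-extinguisher inspection 21 days ago vs limit 30 → met
Not met: 1, 2, 3, 4, 5, 7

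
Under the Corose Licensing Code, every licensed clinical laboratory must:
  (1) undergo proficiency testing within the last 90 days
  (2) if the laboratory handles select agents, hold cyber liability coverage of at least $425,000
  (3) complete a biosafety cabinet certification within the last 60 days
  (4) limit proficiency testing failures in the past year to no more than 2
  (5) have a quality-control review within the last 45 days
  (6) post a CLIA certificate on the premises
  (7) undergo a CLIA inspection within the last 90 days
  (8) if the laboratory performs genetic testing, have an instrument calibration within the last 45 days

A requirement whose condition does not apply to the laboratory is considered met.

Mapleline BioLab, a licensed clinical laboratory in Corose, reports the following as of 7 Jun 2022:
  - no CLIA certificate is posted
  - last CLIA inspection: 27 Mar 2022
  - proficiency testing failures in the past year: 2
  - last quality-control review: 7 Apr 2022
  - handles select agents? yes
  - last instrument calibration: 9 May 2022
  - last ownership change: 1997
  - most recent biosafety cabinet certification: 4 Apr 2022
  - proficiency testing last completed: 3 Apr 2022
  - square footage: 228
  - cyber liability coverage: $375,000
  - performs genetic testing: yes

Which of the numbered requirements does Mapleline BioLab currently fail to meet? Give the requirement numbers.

1. proficiency testing 65 days ago vs limit 90 → met
2. condition 'handles select agents' holds; cyber liability coverage $375,000 < $425,000 → not met
3. biosafety cabinet certification 64 days ago vs limit 60 → not met
4. proficiency testing failures in the past year 2 ≤ 2 → met
5. quality-control review 61 days ago vs limit 45 → not met
6. CLIA certificate absent → not met
7. CLIA inspection 72 days ago vs limit 90 → met
8. condition 'performs genetic testing' holds; instrument calibration 29 days ago vs limit 45 → met
Not met: 2, 3, 5, 6

2, 3, 5, 6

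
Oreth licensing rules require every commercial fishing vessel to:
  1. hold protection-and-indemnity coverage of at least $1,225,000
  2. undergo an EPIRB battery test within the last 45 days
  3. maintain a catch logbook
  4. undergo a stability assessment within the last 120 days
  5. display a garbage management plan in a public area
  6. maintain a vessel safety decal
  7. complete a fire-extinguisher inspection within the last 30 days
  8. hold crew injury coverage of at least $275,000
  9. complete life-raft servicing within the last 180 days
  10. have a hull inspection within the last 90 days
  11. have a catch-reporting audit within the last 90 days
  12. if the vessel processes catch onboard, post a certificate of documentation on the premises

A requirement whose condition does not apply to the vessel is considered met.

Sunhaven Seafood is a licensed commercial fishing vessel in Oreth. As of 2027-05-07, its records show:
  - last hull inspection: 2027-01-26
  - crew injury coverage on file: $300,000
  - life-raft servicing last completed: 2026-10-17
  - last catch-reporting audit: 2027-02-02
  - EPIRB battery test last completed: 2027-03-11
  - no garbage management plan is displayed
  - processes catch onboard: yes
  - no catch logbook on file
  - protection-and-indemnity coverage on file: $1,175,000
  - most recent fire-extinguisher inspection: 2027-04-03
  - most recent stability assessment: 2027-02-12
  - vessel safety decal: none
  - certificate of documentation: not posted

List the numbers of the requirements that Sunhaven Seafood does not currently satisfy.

1. protection-and-indemnity coverage $1,175,000 < $1,225,000 → not met
2. EPIRB battery test 57 days ago vs limit 45 → not met
3. catch logbook absent → not met
4. stability assessment 84 days ago vs limit 120 → met
5. garbage management plan absent → not met
6. vessel safety decal absent → not met
7. fire-extinguisher inspection 34 days ago vs limit 30 → not met
8. crew injury coverage $300,000 ≥ $275,000 → met
9. life-raft servicing 202 days ago vs limit 180 → not met
10. hull inspection 101 days ago vs limit 90 → not met
11. catch-reporting audit 94 days ago vs limit 90 → not met
12. condition 'processes catch onboard' holds; certificate of documentation absent → not met
Not met: 1, 2, 3, 5, 6, 7, 9, 10, 11, 12

1, 2, 3, 5, 6, 7, 9, 10, 11, 12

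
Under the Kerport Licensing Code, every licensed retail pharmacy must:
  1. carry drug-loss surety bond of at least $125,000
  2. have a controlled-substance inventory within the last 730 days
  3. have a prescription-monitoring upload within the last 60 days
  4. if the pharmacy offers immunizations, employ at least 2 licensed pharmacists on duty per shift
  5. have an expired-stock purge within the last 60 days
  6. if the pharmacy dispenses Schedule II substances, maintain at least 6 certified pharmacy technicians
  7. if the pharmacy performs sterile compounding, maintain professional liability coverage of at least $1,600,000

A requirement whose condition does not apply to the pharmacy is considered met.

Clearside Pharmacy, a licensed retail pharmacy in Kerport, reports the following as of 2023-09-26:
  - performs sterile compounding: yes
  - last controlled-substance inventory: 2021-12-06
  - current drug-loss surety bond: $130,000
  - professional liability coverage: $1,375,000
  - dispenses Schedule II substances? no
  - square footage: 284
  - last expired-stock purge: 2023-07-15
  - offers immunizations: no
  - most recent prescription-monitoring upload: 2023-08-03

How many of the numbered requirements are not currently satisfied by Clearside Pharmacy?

1. drug-loss surety bond $130,000 ≥ $125,000 → met
2. controlled-substance inventory 659 days ago vs limit 730 → met
3. prescription-monitoring upload 54 days ago vs limit 60 → met
4. condition 'offers immunizations' does not hold → requirement n/a → met
5. expired-stock purge 73 days ago vs limit 60 → not met
6. condition 'dispenses Schedule II substances' does not hold → requirement n/a → met
7. condition 'performs sterile compounding' holds; professional liability coverage $1,375,000 < $1,600,000 → not met
Not met: 2 of 7

2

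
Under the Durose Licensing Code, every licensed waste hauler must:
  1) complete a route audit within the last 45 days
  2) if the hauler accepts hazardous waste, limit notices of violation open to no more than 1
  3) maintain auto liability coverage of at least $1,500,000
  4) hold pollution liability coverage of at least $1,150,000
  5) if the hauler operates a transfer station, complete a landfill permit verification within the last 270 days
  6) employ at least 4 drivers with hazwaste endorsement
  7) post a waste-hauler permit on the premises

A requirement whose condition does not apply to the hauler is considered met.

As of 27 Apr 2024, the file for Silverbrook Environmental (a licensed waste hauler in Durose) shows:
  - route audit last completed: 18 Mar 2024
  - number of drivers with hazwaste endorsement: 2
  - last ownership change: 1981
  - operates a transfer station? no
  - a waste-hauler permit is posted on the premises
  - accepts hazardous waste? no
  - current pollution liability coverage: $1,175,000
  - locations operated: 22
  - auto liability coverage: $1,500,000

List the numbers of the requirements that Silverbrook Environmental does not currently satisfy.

6

1. route audit 40 days ago vs limit 45 → met
2. condition 'accepts hazardous waste' does not hold → requirement n/a → met
3. auto liability coverage $1,500,000 ≥ $1,500,000 → met
4. pollution liability coverage $1,175,000 ≥ $1,150,000 → met
5. condition 'operates a transfer station' does not hold → requirement n/a → met
6. drivers with hazwaste endorsement 2 < 4 → not met
7. waste-hauler permit present → met
Not met: 6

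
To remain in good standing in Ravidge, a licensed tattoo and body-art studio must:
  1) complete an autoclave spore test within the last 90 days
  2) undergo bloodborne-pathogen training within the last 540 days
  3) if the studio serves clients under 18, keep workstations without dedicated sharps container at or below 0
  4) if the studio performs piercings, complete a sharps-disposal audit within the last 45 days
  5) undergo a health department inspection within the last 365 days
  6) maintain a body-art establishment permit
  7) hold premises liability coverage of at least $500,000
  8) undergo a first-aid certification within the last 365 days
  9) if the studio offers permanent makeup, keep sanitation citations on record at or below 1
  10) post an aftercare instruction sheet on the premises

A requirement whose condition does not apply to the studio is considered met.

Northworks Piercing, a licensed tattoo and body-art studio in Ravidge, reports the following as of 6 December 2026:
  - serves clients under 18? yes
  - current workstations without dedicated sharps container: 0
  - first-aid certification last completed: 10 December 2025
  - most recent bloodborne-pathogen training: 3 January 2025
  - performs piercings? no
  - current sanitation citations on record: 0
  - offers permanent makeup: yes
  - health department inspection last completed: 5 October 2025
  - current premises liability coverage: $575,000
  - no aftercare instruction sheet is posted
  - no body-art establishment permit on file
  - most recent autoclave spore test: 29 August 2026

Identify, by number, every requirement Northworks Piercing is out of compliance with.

1, 2, 5, 6, 10

1. autoclave spore test 99 days ago vs limit 90 → not met
2. bloodborne-pathogen training 702 days ago vs limit 540 → not met
3. condition 'serves clients under 18' holds; workstations without dedicated sharps container 0 ≤ 0 → met
4. condition 'performs piercings' does not hold → requirement n/a → met
5. health department inspection 427 days ago vs limit 365 → not met
6. body-art establishment permit absent → not met
7. premises liability coverage $575,000 ≥ $500,000 → met
8. first-aid certification 361 days ago vs limit 365 → met
9. condition 'offers permanent makeup' holds; sanitation citations on record 0 ≤ 1 → met
10. aftercare instruction sheet absent → not met
Not met: 1, 2, 5, 6, 10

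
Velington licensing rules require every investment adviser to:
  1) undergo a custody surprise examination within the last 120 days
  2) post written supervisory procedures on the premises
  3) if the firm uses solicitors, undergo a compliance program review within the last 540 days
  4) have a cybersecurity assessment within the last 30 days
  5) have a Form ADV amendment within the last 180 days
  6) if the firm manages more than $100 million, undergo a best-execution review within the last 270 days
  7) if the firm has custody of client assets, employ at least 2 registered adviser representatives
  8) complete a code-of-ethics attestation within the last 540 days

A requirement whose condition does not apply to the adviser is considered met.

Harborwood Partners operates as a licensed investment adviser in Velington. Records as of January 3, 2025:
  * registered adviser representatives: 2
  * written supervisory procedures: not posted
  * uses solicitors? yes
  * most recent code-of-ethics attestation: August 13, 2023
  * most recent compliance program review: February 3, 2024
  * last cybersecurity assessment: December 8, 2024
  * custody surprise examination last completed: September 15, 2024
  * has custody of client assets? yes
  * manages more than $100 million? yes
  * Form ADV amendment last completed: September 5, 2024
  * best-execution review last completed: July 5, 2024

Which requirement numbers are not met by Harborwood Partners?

1. custody surprise examination 110 days ago vs limit 120 → met
2. written supervisory procedures absent → not met
3. condition 'uses solicitors' holds; compliance program review 335 days ago vs limit 540 → met
4. cybersecurity assessment 26 days ago vs limit 30 → met
5. Form ADV amendment 120 days ago vs limit 180 → met
6. condition 'manages more than $100 million' holds; best-execution review 182 days ago vs limit 270 → met
7. condition 'has custody of client assets' holds; registered adviser representatives 2 ≥ 2 → met
8. code-of-ethics attestation 509 days ago vs limit 540 → met
Not met: 2

2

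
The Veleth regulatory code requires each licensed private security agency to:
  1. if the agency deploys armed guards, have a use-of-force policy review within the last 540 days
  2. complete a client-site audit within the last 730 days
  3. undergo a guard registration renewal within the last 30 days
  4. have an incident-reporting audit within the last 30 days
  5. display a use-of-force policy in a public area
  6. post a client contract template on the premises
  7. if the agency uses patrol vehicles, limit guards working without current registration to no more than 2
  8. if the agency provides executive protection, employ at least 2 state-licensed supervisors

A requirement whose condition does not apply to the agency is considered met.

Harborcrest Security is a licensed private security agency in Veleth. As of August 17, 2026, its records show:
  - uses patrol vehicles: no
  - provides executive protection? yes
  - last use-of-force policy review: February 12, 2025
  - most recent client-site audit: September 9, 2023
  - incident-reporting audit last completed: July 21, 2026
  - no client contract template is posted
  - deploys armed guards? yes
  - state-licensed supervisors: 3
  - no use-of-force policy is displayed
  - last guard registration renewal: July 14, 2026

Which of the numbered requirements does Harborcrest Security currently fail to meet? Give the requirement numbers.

1, 2, 3, 5, 6

1. condition 'deploys armed guards' holds; use-of-force policy review 551 days ago vs limit 540 → not met
2. client-site audit 1073 days ago vs limit 730 → not met
3. guard registration renewal 34 days ago vs limit 30 → not met
4. incident-reporting audit 27 days ago vs limit 30 → met
5. use-of-force policy absent → not met
6. client contract template absent → not met
7. condition 'uses patrol vehicles' does not hold → requirement n/a → met
8. condition 'provides executive protection' holds; state-licensed supervisors 3 ≥ 2 → met
Not met: 1, 2, 3, 5, 6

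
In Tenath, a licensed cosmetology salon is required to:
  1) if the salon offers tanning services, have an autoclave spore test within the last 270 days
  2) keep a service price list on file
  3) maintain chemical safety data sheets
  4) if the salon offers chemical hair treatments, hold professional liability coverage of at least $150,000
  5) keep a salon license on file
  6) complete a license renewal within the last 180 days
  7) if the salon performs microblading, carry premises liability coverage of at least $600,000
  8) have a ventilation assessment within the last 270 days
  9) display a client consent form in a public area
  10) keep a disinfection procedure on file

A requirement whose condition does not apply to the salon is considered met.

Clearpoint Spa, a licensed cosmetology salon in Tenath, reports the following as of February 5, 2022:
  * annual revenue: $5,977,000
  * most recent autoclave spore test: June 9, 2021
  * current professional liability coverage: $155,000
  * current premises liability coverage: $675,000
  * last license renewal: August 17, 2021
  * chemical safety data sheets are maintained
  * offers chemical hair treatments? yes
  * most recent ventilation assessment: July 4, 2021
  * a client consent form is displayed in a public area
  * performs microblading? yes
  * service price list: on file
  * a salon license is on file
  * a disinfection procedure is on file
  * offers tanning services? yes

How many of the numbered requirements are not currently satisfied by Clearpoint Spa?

0

1. condition 'offers tanning services' holds; autoclave spore test 241 days ago vs limit 270 → met
2. service price list present → met
3. chemical safety data sheets present → met
4. condition 'offers chemical hair treatments' holds; professional liability coverage $155,000 ≥ $150,000 → met
5. salon license present → met
6. license renewal 172 days ago vs limit 180 → met
7. condition 'performs microblading' holds; premises liability coverage $675,000 ≥ $600,000 → met
8. ventilation assessment 216 days ago vs limit 270 → met
9. client consent form present → met
10. disinfection procedure present → met
Not met: 0 of 10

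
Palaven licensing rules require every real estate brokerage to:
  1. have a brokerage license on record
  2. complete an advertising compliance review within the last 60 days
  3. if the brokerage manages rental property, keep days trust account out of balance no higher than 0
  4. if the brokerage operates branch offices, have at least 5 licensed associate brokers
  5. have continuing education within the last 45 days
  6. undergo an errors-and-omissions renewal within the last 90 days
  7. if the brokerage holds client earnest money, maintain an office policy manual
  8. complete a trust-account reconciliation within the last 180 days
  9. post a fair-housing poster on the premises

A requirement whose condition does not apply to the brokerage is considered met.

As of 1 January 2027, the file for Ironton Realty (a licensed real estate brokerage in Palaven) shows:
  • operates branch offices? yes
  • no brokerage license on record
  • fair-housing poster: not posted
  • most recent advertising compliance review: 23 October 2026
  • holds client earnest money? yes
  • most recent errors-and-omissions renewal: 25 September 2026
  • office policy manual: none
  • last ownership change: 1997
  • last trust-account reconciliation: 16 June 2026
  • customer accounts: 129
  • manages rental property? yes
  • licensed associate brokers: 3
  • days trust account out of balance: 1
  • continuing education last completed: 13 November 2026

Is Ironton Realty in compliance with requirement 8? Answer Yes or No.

No

8. trust-account reconciliation 199 days ago vs limit 180 → not met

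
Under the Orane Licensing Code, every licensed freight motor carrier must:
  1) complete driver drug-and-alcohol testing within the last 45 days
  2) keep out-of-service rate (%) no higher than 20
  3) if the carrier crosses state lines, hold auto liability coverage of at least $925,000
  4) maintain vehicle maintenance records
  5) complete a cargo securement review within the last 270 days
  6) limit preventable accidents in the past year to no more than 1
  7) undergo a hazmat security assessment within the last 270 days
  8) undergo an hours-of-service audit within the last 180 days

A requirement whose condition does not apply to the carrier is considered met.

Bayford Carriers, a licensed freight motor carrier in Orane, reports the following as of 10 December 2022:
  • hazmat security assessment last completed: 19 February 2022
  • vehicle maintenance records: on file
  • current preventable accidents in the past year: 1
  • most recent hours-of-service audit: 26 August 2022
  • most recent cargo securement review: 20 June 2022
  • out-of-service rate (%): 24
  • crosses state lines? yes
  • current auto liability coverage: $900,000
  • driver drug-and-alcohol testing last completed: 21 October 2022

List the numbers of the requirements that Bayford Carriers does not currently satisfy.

1, 2, 3, 7

1. driver drug-and-alcohol testing 50 days ago vs limit 45 → not met
2. out-of-service rate (%) 24 > 20 → not met
3. condition 'crosses state lines' holds; auto liability coverage $900,000 < $925,000 → not met
4. vehicle maintenance records present → met
5. cargo securement review 173 days ago vs limit 270 → met
6. preventable accidents in the past year 1 ≤ 1 → met
7. hazmat security assessment 294 days ago vs limit 270 → not met
8. hours-of-service audit 106 days ago vs limit 180 → met
Not met: 1, 2, 3, 7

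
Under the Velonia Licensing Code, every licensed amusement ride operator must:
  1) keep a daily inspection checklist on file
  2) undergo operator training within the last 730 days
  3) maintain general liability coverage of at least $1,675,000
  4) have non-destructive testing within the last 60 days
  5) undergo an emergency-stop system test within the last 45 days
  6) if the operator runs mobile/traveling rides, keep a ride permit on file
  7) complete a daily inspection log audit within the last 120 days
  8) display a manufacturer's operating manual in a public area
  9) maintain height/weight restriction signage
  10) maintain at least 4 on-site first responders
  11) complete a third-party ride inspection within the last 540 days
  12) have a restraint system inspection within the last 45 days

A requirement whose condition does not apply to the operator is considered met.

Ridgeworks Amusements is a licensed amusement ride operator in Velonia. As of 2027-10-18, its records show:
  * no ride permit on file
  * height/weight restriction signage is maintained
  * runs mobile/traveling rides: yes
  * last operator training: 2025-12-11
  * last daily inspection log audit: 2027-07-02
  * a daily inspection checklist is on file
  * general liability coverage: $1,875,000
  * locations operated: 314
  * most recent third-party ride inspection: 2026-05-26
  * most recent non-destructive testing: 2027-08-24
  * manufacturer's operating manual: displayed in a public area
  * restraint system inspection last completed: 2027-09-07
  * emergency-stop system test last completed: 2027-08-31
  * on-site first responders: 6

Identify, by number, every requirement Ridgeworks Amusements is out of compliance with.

1. daily inspection checklist present → met
2. operator training 676 days ago vs limit 730 → met
3. general liability coverage $1,875,000 ≥ $1,675,000 → met
4. non-destructive testing 55 days ago vs limit 60 → met
5. emergency-stop system test 48 days ago vs limit 45 → not met
6. condition 'runs mobile/traveling rides' holds; ride permit absent → not met
7. daily inspection log audit 108 days ago vs limit 120 → met
8. manufacturer's operating manual present → met
9. height/weight restriction signage present → met
10. on-site first responders 6 ≥ 4 → met
11. third-party ride inspection 510 days ago vs limit 540 → met
12. restraint system inspection 41 days ago vs limit 45 → met
Not met: 5, 6

5, 6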